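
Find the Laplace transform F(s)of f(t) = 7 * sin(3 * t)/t 7 * atan(3/s)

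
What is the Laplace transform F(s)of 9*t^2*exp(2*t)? 18/(s - 2)^3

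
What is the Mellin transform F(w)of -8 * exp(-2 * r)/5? -2^(3 - w) * gamma(w)/5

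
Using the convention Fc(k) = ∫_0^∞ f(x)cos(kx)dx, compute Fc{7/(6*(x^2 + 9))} 7*pi*exp(-3*k)/36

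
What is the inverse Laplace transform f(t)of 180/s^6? 3*t^5/2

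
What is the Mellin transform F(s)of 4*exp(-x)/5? 4*gamma(s)/5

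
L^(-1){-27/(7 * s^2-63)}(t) -9 * sinh(3 * t)/7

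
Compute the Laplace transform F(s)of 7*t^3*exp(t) 42/(s - 1)^4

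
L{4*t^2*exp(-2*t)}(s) 8/(s + 2)^3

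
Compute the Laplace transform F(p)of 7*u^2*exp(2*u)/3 14/(3*(p - 2)^3)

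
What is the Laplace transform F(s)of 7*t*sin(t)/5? 14*s/(5*(s^2 + 1)^2)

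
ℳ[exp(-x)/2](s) gamma(s)/2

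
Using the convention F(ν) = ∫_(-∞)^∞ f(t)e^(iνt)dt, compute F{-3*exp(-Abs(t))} -6/(ν^2 + 1)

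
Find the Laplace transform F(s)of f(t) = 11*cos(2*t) 11*s/(s^2 + 4)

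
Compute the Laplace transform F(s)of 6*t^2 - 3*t 12/s^3 - 3/s^2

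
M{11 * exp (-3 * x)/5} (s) 11 * gamma (s)/ (5 * 3^s)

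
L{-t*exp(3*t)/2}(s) -1/(2*(s - 3)^2)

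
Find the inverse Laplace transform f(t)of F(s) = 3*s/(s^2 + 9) 3*cos(3*t)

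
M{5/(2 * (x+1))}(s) 5 * pi * csc(pi * s)/2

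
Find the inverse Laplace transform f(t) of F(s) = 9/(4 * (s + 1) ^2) 9 * t * exp(-t) /4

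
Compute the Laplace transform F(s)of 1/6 1/(6*s)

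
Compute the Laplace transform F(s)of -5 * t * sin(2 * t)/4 -5 * s/(s^2 + 4)^2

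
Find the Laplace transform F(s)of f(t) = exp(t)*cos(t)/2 (s - 1)/(2*((s - 1)^2 + 1))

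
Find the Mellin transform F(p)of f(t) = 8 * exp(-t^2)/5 4 * gamma(p/2)/5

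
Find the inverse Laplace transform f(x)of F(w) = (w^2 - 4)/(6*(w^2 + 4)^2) x*cos(2*x)/6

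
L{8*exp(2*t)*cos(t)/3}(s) 8*(s - 2)/(3*((s - 2)^2 + 1))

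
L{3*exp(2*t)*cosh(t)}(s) 3*(s - 2)/((s - 2)^2 - 1)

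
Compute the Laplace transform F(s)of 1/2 1/(2 * s)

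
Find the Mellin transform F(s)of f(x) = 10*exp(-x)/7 10*gamma(s)/7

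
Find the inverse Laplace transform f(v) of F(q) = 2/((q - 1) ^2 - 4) exp(v)*sinh(2*v) 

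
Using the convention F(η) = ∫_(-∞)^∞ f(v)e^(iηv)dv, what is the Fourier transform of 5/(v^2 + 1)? 5*pi*exp(-Abs(η))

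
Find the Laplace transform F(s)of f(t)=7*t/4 7/(4*s^2)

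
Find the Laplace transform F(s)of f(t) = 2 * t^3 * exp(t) 12/(s - 1)^4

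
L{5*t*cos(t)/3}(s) 5*(s^2-1)/(3*(s^2 + 1)^2)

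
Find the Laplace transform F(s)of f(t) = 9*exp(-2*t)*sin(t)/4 9/(4*((s + 2)^2 + 1))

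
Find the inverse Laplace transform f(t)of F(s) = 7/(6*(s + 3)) 7*exp(-3*t)/6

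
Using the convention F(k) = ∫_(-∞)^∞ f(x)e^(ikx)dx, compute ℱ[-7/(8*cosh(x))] -7*pi/(8*cosh(pi*k/2))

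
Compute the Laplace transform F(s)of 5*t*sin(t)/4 5*s/(2*(s^2 + 1)^2)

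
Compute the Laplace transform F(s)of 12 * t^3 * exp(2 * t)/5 72/(5 * (s - 2)^4)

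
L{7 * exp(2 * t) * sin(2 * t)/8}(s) 7/(4 * ((s - 2)^2 + 4))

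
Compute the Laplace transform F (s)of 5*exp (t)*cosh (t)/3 5*(s - 1)/ (3*s*(s - 2))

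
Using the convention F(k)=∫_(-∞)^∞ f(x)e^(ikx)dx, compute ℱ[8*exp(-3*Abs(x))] 48/(k^2 + 9)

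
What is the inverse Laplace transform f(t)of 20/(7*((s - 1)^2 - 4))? 10*exp(t)*sinh(2*t)/7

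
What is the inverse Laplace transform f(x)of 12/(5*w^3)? 6*x^2/5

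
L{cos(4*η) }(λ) λ/(λ^2 + 16) 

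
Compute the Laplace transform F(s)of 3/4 3/(4 * s)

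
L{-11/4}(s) -11/(4 * s)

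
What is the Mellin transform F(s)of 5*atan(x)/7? -5*pi*sec(pi*s/2)/(14*s)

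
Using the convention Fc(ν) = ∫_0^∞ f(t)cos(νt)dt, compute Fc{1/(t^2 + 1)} pi*exp(-ν)/2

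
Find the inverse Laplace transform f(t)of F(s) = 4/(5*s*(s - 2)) 4*exp(t)*sinh(t)/5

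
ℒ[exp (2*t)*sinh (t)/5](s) 1/ (5*( (s - 2)^2 - 1))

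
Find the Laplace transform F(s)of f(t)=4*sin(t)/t 4*atan(1/s)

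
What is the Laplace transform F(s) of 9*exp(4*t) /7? 9/(7*(s - 4) ) 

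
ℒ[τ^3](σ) 6/σ^4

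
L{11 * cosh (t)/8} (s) 11 * s/ (8 * (s^2 - 1))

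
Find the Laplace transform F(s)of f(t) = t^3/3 2/s^4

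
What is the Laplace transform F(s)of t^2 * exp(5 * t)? 2/(s - 5)^3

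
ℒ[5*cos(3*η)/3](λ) 5*λ/(3*(λ^2 + 9))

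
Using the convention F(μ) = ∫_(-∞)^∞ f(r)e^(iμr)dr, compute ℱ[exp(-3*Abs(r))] 6/(μ^2 + 9)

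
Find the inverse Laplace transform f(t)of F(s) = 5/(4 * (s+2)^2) 5 * t * exp(-2 * t)/4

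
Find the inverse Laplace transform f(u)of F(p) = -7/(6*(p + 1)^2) -7*u*exp(-u)/6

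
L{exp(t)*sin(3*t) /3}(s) 1/((s - 1) ^2+9) 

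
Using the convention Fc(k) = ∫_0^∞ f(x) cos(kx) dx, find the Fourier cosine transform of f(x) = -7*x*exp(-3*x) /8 7*(k^2-9) /(8*(k^2 + 9) ^2) 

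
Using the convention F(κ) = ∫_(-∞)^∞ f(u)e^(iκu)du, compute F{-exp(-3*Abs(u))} -6/(κ^2 + 9)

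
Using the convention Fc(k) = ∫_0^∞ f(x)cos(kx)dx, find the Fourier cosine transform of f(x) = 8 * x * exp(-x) 8 * (1 - k^2)/(k^2+1)^2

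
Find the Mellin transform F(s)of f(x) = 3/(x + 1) 3 * pi * csc(pi * s)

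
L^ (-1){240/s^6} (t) 2*t^5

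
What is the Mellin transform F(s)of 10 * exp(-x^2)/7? 5 * gamma(s/2)/7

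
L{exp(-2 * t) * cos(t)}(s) (s + 2)/((s + 2)^2 + 1)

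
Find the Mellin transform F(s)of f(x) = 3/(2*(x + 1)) 3*pi*csc(pi*s)/2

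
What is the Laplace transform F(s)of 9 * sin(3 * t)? 27/(s^2 + 9)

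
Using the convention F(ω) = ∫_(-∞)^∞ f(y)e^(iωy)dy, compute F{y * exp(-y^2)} I * sqrt(pi) * ω * exp(-ω^2/4)/2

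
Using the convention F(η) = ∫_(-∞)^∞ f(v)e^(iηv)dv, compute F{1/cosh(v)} pi/cosh(pi * η/2)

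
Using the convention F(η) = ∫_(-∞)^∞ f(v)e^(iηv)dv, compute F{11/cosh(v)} 11*pi/cosh(pi*η/2)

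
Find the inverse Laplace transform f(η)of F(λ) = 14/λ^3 7*η^2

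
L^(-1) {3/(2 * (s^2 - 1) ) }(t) 3 * sinh(t) /2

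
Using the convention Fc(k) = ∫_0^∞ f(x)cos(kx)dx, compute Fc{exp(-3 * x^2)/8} sqrt(3) * sqrt(pi) * exp(-k^2/12)/48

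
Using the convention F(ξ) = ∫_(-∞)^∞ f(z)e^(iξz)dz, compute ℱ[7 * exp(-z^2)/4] 7 * sqrt(pi) * exp(-ξ^2/4)/4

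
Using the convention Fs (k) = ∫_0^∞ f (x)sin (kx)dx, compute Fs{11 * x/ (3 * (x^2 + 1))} 11 * pi * exp (-k)/6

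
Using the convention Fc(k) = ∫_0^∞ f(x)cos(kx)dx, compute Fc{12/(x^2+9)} 2*pi*exp(-3*k)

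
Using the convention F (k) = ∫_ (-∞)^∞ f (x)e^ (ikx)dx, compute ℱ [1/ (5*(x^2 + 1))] pi*exp (-Abs (k))/5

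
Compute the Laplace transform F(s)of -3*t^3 -18/s^4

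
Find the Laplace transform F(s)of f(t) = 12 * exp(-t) 12/(s + 1)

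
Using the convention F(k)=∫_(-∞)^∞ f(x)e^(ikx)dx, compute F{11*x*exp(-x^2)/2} 11*I*sqrt(pi)*k*exp(-k^2/4)/4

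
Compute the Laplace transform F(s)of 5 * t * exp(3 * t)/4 5/(4 * (s - 3)^2)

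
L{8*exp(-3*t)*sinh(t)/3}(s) 8/(3*((s + 3)^2 - 1))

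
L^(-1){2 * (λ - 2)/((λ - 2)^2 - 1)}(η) 2 * exp(2 * η) * cosh(η)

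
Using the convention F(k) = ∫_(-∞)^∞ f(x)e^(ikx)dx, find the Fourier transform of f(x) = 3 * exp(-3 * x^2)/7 sqrt(3) * sqrt(pi) * exp(-k^2/12)/7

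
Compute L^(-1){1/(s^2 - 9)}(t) sinh(3*t)/3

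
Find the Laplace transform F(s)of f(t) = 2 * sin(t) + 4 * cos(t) 2/(s^2 + 1) + 4 * s/(s^2 + 1)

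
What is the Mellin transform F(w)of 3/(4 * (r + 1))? 3 * pi * csc(pi * w)/4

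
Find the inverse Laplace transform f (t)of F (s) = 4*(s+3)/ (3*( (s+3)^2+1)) 4*exp (-3*t)*cos (t)/3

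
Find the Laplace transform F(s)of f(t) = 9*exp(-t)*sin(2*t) 18/((s + 1)^2 + 4)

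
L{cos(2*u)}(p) p/(p^2 + 4)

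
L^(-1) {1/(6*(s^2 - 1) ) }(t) sinh(t) /6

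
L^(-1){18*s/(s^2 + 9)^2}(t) 3*t*sin(3*t)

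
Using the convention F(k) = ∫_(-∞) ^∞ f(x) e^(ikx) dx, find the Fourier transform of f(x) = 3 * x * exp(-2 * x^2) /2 3 * sqrt(2) * I * sqrt(pi) * k * exp(-k^2/8) /16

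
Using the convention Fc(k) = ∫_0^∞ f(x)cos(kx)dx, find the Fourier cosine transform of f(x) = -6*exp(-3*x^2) -sqrt(3)*sqrt(pi)*exp(-k^2/12)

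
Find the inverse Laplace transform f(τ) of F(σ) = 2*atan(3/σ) 2*sin(3*τ) /τ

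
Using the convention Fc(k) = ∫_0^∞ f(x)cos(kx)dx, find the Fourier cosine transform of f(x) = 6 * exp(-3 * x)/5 18/(5 * (k^2 + 9))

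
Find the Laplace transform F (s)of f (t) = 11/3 11/ (3 * s)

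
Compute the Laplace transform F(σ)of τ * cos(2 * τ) (σ^2-4)/(σ^2 + 4)^2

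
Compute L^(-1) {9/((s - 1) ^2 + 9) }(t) 3*exp(t)*sin(3*t) 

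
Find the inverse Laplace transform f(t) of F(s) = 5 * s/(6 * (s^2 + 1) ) 5 * cos(t) /6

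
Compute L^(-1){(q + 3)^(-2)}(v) v*exp(-3*v)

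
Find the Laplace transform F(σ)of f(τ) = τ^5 120/σ^6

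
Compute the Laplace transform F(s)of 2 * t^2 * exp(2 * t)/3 4/(3 * (s - 2)^3)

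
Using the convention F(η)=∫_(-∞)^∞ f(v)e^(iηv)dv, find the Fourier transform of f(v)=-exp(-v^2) -sqrt(pi)*exp(-η^2/4)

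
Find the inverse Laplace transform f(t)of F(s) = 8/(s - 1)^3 4 * t^2 * exp(t)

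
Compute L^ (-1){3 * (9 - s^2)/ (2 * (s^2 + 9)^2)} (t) -3 * t * cos (3 * t)/2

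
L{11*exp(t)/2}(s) 11/(2*(s - 1))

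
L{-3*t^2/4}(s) -3/(2*s^3)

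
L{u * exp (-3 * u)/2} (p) 1/ (2 * (p + 3)^2)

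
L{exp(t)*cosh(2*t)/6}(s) (s - 1)/(6*((s - 1)^2-4))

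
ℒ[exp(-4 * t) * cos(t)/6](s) (s+4)/(6 * ((s+4)^2+1))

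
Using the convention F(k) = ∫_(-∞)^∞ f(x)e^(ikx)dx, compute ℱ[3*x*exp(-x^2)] 3*I*sqrt(pi)*k*exp(-k^2/4)/2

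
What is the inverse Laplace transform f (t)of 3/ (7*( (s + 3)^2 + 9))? exp (-3*t)*sin (3*t)/7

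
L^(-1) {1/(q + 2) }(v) exp(-2 * v) 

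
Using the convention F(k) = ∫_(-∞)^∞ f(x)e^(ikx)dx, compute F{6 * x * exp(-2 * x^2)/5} 3 * sqrt(2) * I * sqrt(pi) * k * exp(-k^2/8)/20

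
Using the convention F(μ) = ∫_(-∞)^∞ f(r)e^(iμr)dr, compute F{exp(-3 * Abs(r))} 6/(μ^2 + 9)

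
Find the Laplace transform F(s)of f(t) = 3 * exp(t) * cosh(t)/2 3 * (s - 1)/(2 * s * (s - 2))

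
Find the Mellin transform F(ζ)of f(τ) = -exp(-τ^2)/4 -gamma(ζ/2)/8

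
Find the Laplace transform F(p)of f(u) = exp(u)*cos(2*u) (p - 1)/((p - 1)^2 + 4)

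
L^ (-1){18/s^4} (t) 3*t^3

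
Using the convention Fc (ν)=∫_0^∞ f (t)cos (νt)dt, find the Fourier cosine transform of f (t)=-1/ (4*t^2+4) -pi*exp (-ν)/8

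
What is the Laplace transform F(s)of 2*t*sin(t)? 4*s/(s^2 + 1)^2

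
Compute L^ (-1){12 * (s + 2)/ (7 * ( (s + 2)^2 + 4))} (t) 12 * exp (-2 * t) * cos (2 * t)/7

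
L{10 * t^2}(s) 20/s^3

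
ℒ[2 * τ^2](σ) 4/σ^3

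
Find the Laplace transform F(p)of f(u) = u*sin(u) 2*p/(p^2 + 1)^2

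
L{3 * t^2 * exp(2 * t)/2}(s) 3/(s - 2)^3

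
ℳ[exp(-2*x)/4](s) gamma(s)/(4*2^s)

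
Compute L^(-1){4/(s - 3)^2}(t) 4 * t * exp(3 * t)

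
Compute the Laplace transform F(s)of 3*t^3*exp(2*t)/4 9/(2*(s - 2)^4)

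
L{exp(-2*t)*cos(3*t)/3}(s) (s + 2)/(3*((s + 2)^2 + 9))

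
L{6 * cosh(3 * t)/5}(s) 6 * s/(5 * (s^2 - 9))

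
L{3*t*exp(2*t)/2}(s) 3/(2*(s - 2)^2)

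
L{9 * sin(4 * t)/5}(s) 36/(5 * (s^2 + 16))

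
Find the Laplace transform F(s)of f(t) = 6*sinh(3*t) 18/(s^2 - 9)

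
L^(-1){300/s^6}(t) 5*t^5/2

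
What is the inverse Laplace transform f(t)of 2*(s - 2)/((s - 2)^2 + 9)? 2*exp(2*t)*cos(3*t)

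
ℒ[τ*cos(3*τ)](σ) (σ^2 - 9)/(σ^2+9)^2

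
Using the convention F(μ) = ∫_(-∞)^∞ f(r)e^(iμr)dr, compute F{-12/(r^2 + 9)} -4*pi*exp(-3*Abs(μ))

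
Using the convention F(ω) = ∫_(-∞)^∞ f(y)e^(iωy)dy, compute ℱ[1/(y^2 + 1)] pi*exp(-Abs(ω))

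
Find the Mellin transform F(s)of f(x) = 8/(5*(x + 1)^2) -8*pi*(s - 1)/(5*sin(pi*s))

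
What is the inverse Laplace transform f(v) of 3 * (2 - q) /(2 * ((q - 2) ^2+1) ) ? -3 * exp(2 * v) * cos(v) /2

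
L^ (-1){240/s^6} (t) 2*t^5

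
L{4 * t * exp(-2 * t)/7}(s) 4/(7 * (s+2)^2)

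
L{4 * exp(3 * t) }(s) 4/(s - 3) 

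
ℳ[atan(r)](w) -pi*sec(pi*w/2)/(2*w)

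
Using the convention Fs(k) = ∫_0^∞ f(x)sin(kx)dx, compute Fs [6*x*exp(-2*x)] 24*k/(k^2 + 4)^2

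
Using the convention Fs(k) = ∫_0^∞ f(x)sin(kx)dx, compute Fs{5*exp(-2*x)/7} 5*k/(7*(k^2 + 4))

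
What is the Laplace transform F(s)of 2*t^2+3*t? 3/s^2+4/s^3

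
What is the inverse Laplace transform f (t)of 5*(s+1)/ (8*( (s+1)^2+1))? 5*exp (-t)*cos (t)/8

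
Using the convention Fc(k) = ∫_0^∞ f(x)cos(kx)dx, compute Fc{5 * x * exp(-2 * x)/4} 5 * (4 - k^2)/(4 * (k^2 + 4)^2)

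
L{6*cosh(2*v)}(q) 6*q/(q^2 - 4)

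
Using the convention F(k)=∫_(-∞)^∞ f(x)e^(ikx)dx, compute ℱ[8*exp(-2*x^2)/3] 4*sqrt(2)*sqrt(pi)*exp(-k^2/8)/3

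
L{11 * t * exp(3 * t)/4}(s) 11/(4 * (s - 3)^2)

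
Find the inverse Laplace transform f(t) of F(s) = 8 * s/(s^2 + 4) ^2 2 * t * sin(2 * t) 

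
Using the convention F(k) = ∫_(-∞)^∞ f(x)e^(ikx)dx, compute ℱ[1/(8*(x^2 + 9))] pi*exp(-3*Abs(k))/24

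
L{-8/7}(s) -8/(7*s)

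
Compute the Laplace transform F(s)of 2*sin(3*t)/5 6/(5*(s^2+9))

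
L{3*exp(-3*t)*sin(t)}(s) 3/((s + 3)^2 + 1)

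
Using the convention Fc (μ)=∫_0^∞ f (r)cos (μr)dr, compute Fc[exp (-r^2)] sqrt (pi)*exp (-μ^2/4)/2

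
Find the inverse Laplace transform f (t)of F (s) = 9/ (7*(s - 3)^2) 9*t*exp (3*t)/7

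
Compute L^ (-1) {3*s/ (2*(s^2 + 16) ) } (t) 3*cos (4*t) /2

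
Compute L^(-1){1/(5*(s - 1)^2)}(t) t*exp(t)/5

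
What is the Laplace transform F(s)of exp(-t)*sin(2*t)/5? 2/(5*((s + 1)^2 + 4))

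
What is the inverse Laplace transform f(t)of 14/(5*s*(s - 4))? 7*exp(2*t)*sinh(2*t)/5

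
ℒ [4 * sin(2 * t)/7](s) 8/(7 * (s^2 + 4))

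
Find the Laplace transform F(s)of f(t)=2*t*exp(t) 2/(s - 1)^2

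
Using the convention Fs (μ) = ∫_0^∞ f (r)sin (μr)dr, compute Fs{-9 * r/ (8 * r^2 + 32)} -9 * pi * exp (-2 * μ)/16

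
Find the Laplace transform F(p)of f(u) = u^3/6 p^(-4)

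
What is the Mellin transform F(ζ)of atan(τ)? -pi*sec(pi*ζ/2)/(2*ζ)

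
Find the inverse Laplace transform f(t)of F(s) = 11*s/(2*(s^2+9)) 11*cos(3*t)/2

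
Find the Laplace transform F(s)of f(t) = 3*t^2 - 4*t 6/s^3 - 4/s^2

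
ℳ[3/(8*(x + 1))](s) 3*pi*csc(pi*s)/8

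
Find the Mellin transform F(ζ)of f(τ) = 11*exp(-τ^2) 11*gamma(ζ/2)/2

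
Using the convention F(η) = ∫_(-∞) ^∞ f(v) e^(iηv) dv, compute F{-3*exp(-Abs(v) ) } -6/(η^2 + 1) 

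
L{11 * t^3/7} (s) 66/ (7 * s^4)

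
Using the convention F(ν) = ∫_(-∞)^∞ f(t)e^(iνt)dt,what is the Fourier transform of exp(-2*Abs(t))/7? 4/(7*(ν^2+4))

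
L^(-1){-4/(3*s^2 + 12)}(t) -2*sin(2*t)/3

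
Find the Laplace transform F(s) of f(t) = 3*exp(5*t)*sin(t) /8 3/(8*((s - 5) ^2 + 1) ) 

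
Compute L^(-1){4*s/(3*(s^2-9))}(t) 4*cosh(3*t)/3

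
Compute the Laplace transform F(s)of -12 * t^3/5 -72/(5 * s^4)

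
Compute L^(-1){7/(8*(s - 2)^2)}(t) 7*t*exp(2*t)/8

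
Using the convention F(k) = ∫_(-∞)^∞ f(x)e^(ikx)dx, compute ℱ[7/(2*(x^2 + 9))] 7*pi*exp(-3*Abs(k))/6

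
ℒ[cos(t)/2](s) s/(2*(s^2+1))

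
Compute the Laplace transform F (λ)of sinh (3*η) 3/ (λ^2 - 9)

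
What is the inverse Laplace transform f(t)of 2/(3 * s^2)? 2 * t/3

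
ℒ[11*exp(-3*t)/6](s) 11/(6*(s+3))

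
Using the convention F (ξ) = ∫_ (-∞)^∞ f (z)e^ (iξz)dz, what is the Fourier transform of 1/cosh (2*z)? pi/ (2*cosh (pi*ξ/4))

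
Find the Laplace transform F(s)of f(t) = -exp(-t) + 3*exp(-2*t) 3/(s + 2) - 1/(s + 1)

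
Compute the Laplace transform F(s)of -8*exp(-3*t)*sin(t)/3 -8/(3*(s + 3)^2 + 3)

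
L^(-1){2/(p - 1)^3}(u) u^2*exp(u)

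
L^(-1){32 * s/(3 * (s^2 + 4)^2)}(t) 8 * t * sin(2 * t)/3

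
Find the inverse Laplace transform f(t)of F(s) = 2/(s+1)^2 2*t*exp(-t)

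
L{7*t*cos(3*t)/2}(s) 7*(s^2 - 9)/(2*(s^2 + 9)^2)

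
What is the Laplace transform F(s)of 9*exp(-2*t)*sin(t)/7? 9/(7*((s + 2)^2 + 1))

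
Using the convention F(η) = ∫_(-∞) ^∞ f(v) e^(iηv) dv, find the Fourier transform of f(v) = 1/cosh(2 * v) pi/(2 * cosh(pi * η/4) ) 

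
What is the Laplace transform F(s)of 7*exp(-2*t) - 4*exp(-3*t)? 7/(s + 2) - 4/(s + 3)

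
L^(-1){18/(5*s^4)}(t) 3*t^3/5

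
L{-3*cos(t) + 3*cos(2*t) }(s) 3*s/(s^2 + 4) - 3*s/(s^2 + 1) 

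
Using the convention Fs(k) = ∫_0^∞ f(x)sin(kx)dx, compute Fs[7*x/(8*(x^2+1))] 7*pi*exp(-k)/16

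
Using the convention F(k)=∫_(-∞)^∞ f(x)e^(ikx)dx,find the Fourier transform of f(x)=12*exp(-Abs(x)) 24/(k^2 + 1)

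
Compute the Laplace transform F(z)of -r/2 -1/(2 * z^2)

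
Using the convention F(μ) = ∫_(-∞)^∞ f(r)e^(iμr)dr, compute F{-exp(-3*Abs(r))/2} -3/(μ^2 + 9)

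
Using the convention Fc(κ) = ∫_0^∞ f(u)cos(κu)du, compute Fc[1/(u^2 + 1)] pi * exp(-κ)/2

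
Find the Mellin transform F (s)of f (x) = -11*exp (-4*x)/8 -11*gamma (s)/ (8*2^ (2*s))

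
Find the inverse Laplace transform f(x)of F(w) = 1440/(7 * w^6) 12 * x^5/7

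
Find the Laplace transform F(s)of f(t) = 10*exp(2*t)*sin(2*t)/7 20/(7*((s - 2)^2+4))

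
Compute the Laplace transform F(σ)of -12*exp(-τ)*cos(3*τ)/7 12*(-σ - 1)/(7*((σ + 1)^2 + 9))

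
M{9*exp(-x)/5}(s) 9*gamma(s)/5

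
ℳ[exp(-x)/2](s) gamma(s)/2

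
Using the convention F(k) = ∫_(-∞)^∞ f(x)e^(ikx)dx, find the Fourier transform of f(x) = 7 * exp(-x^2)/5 7 * sqrt(pi) * exp(-k^2/4)/5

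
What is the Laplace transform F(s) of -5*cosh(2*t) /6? -5*s/(6*s^2 - 24) 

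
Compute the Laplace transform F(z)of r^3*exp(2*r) 6/(z - 2)^4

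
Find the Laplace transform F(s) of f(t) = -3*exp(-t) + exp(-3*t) 1/(s + 3) - 3/(s + 1) 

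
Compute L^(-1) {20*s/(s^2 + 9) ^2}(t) 10*t*sin(3*t) /3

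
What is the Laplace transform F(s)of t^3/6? s^(-4)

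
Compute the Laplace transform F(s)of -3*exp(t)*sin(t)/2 -3/(2*(s - 1)^2 + 2)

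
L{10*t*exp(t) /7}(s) 10/(7*(s - 1) ^2) 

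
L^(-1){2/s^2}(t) 2 * t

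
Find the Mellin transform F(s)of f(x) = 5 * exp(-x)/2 5 * gamma(s)/2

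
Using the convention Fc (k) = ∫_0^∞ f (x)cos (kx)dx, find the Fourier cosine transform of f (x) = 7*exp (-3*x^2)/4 7*sqrt (3)*sqrt (pi)*exp (-k^2/12)/24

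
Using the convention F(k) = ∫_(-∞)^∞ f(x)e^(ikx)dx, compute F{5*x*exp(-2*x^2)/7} 5*sqrt(2)*I*sqrt(pi)*k*exp(-k^2/8)/56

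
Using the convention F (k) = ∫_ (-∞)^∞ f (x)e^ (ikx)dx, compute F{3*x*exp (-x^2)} 3*I*sqrt (pi)*k*exp (-k^2/4)/2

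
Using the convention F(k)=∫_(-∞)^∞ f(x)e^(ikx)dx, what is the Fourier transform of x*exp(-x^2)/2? I*sqrt(pi)*k*exp(-k^2/4)/4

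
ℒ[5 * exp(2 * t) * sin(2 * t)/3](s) 10/(3 * ((s - 2)^2+4))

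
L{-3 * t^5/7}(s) -360/(7 * s^6)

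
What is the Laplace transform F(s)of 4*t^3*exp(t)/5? 24/(5*(s - 1)^4)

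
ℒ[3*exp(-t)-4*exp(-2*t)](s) 3/(s + 1)-4/(s + 2)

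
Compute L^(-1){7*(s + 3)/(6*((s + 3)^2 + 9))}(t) 7*exp(-3*t)*cos(3*t)/6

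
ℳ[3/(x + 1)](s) 3*pi*csc(pi*s) 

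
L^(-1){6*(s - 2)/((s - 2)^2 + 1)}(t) 6*exp(2*t)*cos(t)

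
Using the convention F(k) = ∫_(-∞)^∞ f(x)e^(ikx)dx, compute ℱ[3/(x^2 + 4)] 3 * pi * exp(-2 * Abs(k))/2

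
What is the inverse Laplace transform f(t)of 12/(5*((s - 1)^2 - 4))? 6*exp(t)*sinh(2*t)/5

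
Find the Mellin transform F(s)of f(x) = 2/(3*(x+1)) 2*pi*csc(pi*s)/3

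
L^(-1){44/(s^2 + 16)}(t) 11*sin(4*t)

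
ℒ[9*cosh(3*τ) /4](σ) 9*σ/(4*(σ^2 - 9) ) 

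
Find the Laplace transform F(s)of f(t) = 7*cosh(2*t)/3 7*s/(3*(s^2 - 4))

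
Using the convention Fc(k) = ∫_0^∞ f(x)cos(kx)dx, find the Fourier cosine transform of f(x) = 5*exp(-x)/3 5/(3*(k^2 + 1))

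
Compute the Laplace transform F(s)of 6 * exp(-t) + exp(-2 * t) 6/(s + 1) + 1/(s + 2)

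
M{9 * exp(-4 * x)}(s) 9 * gamma(s)/4^s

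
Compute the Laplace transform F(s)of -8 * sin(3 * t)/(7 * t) -8 * atan(3/s)/7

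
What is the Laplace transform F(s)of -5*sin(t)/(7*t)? -5*atan(1/s)/7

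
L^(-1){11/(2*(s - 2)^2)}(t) 11*t*exp(2*t)/2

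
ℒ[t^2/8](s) 1/(4 * s^3)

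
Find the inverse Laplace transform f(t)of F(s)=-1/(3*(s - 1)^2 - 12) -exp(t)*sinh(2*t)/6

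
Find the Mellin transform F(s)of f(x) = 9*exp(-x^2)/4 9*gamma(s/2)/8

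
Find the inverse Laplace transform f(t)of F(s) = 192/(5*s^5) 8*t^4/5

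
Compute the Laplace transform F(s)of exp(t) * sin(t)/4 1/(4 * ((s - 1)^2 + 1))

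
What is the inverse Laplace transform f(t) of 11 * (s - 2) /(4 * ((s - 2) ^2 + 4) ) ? 11 * exp(2 * t) * cos(2 * t) /4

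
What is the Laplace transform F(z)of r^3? 6/z^4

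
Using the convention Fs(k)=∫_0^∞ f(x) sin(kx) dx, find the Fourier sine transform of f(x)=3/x 3*pi/2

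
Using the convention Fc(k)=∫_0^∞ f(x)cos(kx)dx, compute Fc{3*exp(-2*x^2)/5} 3*sqrt(2)*sqrt(pi)*exp(-k^2/8)/20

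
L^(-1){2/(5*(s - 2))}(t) 2*exp(2*t)/5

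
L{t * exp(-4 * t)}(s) (s+4)^(-2)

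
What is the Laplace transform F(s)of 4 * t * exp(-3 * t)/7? 4/(7 * (s + 3)^2)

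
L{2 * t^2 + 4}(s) 4/s^3 + 4/s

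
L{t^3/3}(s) 2/s^4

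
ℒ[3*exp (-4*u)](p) 3/ (p + 4)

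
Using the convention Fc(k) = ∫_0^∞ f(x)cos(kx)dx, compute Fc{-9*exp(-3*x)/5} -27/(5*k^2 + 45)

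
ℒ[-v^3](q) -6/q^4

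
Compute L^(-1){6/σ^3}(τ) 3 * τ^2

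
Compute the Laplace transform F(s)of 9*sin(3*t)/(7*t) 9*atan(3/s)/7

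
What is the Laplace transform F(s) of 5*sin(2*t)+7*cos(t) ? 7*s/(s^2+1)+10/(s^2+4) 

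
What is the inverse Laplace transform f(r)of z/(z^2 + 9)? cos(3*r)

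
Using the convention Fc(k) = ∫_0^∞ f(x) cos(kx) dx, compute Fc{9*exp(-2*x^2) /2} 9*sqrt(2)*sqrt(pi)*exp(-k^2/8) /8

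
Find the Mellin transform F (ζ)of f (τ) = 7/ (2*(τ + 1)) 7*pi*csc (pi*ζ)/2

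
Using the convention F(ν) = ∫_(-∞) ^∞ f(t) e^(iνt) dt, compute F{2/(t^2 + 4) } pi*exp(-2*Abs(ν) ) 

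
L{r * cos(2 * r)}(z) (z^2 - 4)/(z^2 + 4)^2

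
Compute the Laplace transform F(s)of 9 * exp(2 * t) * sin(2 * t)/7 18/(7 * ((s - 2)^2 + 4))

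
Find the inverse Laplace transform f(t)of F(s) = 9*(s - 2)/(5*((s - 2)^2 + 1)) 9*exp(2*t)*cos(t)/5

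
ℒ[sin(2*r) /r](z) atan(2/z) 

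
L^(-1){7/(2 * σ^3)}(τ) 7 * τ^2/4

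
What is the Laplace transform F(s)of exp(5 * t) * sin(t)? 1/((s - 5)^2 + 1)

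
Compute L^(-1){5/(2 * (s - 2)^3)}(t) 5 * t^2 * exp(2 * t)/4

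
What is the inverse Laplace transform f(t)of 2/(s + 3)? 2*exp(-3*t)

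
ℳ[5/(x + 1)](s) 5 * pi * csc(pi * s)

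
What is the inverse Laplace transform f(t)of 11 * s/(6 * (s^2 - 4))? 11 * cosh(2 * t)/6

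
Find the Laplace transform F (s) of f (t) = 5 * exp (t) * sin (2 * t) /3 10/ (3 * ( (s - 1) ^2 + 4) ) 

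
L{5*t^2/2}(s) 5/s^3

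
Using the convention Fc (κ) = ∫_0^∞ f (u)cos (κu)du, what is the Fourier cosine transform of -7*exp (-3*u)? -21/ (κ^2 + 9)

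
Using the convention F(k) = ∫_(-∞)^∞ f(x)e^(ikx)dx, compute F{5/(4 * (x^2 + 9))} 5 * pi * exp(-3 * Abs(k))/12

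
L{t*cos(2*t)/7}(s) (s^2 - 4)/(7*(s^2 + 4)^2)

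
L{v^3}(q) 6/q^4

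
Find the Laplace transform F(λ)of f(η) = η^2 2/λ^3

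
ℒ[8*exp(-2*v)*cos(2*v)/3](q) 8*(q + 2)/(3*((q + 2)^2 + 4))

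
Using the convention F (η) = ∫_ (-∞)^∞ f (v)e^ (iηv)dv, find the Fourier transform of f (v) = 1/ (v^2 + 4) pi*exp (-2*Abs (η))/2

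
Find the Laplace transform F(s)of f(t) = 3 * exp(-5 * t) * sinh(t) 3/((s + 5)^2 - 1)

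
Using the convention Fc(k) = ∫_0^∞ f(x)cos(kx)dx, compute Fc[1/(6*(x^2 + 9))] pi*exp(-3*k)/36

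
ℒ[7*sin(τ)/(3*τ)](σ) 7*atan(1/σ)/3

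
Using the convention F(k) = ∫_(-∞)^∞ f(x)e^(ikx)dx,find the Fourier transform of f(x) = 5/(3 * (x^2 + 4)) 5 * pi * exp(-2 * Abs(k))/6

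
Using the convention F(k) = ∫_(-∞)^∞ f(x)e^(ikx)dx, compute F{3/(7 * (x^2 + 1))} 3 * pi * exp(-Abs(k))/7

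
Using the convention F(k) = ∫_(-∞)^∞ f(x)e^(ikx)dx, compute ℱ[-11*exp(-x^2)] -11*sqrt(pi)*exp(-k^2/4)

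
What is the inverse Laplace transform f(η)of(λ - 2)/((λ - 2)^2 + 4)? exp(2 * η) * cos(2 * η)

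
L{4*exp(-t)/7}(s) 4/(7*(s + 1))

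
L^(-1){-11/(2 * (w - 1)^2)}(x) -11 * x * exp(x)/2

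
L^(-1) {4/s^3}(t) 2*t^2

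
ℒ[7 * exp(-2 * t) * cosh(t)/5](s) 7 * (s + 2)/(5 * ((s + 2)^2 - 1))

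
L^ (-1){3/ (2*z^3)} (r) 3*r^2/4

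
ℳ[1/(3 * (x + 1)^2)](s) (-pi * s + pi)/(3 * sin(pi * s))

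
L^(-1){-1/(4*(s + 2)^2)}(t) -t*exp(-2*t)/4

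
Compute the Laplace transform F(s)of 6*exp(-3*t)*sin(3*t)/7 18/(7*((s + 3)^2 + 9))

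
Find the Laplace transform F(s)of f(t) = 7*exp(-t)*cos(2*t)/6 7*(s + 1)/(6*((s + 1)^2 + 4))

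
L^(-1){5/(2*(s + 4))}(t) 5*exp(-4*t)/2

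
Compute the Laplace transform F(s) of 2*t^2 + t s^(-2) + 4/s^3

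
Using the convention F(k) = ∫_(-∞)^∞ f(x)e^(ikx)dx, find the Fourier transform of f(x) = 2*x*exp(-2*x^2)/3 sqrt(2)*I*sqrt(pi)*k*exp(-k^2/8)/12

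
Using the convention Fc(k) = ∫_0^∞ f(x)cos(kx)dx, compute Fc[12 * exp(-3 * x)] 36/(k^2 + 9)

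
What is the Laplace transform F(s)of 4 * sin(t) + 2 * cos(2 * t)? 2 * s/(s^2 + 4) + 4/(s^2 + 1)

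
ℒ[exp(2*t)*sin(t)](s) 1/((s - 2)^2 + 1)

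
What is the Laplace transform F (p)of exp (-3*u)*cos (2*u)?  (p + 3)/ ( (p + 3)^2 + 4)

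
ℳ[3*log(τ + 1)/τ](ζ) -3*pi*csc(pi*ζ)/(ζ - 1)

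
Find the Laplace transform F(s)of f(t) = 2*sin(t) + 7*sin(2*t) 14/(s^2 + 4) + 2/(s^2 + 1)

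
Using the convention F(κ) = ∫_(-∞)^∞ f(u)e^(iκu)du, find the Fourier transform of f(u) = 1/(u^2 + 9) pi * exp(-3 * Abs(κ))/3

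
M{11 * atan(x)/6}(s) -11 * pi * sec(pi * s/2)/(12 * s)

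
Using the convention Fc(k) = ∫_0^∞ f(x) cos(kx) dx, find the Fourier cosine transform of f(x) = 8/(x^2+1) 4 * pi * exp(-k) 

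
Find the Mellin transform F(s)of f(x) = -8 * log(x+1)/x 8 * pi * csc(pi * s)/(s - 1)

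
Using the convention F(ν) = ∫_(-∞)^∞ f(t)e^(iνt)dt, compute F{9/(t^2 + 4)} 9*pi*exp(-2*Abs(ν))/2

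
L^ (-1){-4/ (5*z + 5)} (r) -4*exp (-r)/5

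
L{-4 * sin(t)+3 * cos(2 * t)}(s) 3 * s/(s^2+4) - 4/(s^2+1)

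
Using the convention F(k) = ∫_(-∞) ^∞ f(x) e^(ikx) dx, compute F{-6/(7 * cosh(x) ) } -6 * pi/(7 * cosh(pi * k/2) ) 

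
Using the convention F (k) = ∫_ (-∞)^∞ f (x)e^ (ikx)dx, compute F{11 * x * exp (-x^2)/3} 11 * I * sqrt (pi) * k * exp (-k^2/4)/6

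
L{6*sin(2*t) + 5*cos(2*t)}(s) 12/(s^2 + 4) + 5*s/(s^2 + 4)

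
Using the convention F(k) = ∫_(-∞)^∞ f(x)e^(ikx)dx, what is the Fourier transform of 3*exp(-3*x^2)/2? sqrt(3)*sqrt(pi)*exp(-k^2/12)/2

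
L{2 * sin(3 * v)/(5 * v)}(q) 2 * atan(3/q)/5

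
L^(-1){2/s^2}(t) 2*t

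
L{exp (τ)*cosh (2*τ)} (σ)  (σ - 1)/ ( (σ - 1)^2 - 4)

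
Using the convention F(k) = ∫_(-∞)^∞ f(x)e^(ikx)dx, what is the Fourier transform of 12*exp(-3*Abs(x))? 72/(k^2 + 9)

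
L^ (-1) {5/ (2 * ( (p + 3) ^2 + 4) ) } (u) 5 * exp (-3 * u) * sin (2 * u) /4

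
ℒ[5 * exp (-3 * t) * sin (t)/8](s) 5/ (8 * ( (s + 3)^2 + 1))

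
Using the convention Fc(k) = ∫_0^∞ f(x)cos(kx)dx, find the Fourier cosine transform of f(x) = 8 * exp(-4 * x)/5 32/(5 * (k^2+16))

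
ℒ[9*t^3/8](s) 27/(4*s^4)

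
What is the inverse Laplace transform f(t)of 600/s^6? 5*t^5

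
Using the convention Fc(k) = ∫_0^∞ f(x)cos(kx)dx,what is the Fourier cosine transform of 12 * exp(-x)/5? 12/(5 * (k^2 + 1))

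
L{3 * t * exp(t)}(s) 3/(s - 1)^2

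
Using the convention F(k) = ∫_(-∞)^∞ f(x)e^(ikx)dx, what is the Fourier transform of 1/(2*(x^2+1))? pi*exp(-Abs(k))/2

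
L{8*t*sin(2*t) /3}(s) 32*s/(3*(s^2 + 4) ^2) 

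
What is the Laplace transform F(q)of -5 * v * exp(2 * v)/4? -5/(4 * (q - 2)^2)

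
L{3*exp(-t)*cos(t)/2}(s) 3*(s + 1)/(2*((s + 1)^2 + 1))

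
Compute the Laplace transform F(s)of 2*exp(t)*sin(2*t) 4/((s - 1)^2 + 4)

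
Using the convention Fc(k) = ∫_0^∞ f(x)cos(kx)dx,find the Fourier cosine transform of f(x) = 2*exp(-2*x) 4/(k^2 + 4)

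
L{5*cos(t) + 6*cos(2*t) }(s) 6*s/(s^2 + 4) + 5*s/(s^2 + 1) 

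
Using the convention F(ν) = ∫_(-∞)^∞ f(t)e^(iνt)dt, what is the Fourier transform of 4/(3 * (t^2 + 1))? 4 * pi * exp(-Abs(ν))/3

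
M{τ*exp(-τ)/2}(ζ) gamma(ζ + 1)/2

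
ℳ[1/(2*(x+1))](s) pi*csc(pi*s)/2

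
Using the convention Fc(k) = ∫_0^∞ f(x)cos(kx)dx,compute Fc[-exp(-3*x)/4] -3/(4*k^2+36)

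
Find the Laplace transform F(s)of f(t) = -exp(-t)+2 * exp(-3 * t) 2/(s+3) - 1/(s+1)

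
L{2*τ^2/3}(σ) 4/(3*σ^3)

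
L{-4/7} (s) -4/ (7 * s)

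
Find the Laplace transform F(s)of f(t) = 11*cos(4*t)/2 11*s/(2*(s^2 + 16))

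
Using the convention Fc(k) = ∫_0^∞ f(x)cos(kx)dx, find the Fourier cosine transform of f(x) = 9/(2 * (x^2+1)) 9 * pi * exp(-k)/4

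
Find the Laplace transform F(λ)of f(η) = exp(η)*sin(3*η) 3/((λ - 1)^2 + 9)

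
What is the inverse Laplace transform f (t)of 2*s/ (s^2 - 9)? 2*cosh (3*t)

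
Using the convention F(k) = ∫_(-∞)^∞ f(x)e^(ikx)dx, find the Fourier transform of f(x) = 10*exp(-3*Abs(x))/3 20/(k^2 + 9)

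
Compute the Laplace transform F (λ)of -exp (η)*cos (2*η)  (1 - λ)/ ( (λ - 1)^2 + 4)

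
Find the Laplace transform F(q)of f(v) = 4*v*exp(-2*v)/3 4/(3*(q + 2)^2)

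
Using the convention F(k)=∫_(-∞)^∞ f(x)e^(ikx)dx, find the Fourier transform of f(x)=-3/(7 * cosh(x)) -3 * pi/(7 * cosh(pi * k/2))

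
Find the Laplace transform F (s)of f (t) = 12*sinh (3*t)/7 36/ (7*(s^2 - 9))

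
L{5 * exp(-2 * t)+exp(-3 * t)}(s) 1/(s+3)+5/(s+2)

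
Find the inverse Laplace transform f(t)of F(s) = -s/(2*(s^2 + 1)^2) -t*sin(t)/4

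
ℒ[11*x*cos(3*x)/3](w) 11*(w^2-9)/(3*(w^2 + 9)^2)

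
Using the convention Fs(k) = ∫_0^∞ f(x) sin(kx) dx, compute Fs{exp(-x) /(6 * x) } atan(k) /6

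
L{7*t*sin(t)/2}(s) 7*s/(s^2 + 1)^2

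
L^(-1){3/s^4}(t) t^3/2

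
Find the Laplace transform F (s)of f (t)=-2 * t -2/s^2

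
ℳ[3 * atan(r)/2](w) -3 * pi * sec(pi * w/2)/(4 * w)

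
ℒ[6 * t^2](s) 12/s^3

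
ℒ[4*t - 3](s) 4/s^2 - 3/s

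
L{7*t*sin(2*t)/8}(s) 7*s/(2*(s^2 + 4)^2)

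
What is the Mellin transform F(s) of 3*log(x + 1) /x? -3*pi*csc(pi*s) /(s - 1) 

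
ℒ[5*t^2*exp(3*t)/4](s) 5/(2*(s - 3)^3)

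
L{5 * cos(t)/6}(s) 5 * s/(6 * (s^2 + 1))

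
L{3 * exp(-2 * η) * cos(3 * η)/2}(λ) 3 * (λ+2)/(2 * ((λ+2)^2+9))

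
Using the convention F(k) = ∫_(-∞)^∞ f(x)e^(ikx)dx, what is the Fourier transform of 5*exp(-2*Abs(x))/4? 5/(k^2 + 4)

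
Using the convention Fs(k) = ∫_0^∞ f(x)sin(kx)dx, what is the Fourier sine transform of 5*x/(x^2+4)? 5*pi*exp(-2*k)/2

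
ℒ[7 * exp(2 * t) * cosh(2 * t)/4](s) 7 * (s - 2)/(4 * s * (s - 4))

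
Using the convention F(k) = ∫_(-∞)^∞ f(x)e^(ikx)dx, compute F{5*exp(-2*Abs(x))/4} 5/(k^2 + 4)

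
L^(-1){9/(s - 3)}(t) 9 * exp(3 * t)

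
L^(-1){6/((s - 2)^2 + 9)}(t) 2*exp(2*t)*sin(3*t)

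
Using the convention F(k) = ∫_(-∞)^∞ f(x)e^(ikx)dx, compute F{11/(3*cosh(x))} 11*pi/(3*cosh(pi*k/2))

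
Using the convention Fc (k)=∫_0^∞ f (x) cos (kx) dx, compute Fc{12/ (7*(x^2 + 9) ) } 2*pi*exp (-3*k) /7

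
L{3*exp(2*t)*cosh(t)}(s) 3*(s - 2)/((s - 2)^2 - 1)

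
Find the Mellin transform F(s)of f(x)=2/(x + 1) 2*pi*csc(pi*s)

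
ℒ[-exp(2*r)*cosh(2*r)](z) (2 - z)/(z*(z - 4))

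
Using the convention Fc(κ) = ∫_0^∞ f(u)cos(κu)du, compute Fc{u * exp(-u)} (1 - κ^2)/(κ^2 + 1)^2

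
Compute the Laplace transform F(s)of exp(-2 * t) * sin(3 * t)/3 1/((s + 2)^2 + 9)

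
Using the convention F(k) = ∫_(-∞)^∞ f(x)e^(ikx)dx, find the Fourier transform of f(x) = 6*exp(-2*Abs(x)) 24/(k^2 + 4)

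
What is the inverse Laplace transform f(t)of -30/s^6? -t^5/4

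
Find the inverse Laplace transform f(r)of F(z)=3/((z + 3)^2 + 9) exp(-3*r)*sin(3*r)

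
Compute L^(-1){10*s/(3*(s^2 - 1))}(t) 10*cosh(t)/3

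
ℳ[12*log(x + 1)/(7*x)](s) -12*pi*csc(pi*s)/(7*s - 7)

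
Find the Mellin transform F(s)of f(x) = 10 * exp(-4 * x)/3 10 * gamma(s)/(3 * 2^(2 * s))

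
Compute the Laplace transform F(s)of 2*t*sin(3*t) 12*s/(s^2 + 9)^2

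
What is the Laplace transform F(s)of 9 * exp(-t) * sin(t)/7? 9/(7 * ((s + 1)^2 + 1))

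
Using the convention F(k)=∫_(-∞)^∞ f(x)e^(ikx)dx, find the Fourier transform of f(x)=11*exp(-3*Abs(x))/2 33/(k^2 + 9)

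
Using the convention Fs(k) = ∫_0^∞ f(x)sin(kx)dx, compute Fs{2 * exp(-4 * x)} 2 * k/(k^2 + 16)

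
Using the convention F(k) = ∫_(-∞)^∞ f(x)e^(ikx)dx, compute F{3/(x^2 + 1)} 3*pi*exp(-Abs(k))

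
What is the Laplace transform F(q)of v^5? 120/q^6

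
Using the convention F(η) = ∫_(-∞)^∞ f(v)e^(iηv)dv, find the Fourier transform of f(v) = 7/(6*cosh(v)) 7*pi/(6*cosh(pi*η/2))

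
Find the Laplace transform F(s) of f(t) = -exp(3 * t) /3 -1/(3 * s - 9) 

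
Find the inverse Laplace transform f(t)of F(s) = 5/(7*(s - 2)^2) 5*t*exp(2*t)/7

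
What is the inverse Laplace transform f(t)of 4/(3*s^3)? 2*t^2/3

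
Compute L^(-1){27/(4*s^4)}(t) 9*t^3/8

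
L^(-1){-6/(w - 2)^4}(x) -x^3*exp(2*x)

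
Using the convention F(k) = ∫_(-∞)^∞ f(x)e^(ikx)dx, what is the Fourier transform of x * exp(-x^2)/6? I * sqrt(pi) * k * exp(-k^2/4)/12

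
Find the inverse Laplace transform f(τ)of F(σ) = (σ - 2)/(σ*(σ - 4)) exp(2*τ)*cosh(2*τ)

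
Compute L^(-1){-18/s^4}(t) -3*t^3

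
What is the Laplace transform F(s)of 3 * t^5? 360/s^6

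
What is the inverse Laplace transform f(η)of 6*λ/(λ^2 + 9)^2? η*sin(3*η)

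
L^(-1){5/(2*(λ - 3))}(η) 5*exp(3*η)/2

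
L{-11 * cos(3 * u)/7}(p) -11 * p/(7 * p^2 + 63)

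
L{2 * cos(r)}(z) 2 * z/(z^2+1)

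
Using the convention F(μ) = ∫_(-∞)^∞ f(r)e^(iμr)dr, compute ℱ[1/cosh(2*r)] pi/(2*cosh(pi*μ/4))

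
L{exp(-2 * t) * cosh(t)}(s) (s + 2)/((s + 2)^2 - 1)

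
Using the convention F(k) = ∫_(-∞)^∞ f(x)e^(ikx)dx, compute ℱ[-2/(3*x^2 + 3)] -2*pi*exp(-Abs(k))/3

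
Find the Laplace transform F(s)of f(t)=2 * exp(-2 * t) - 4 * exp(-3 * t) 2/(s + 2) - 4/(s + 3)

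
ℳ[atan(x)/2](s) -pi*sec(pi*s/2)/(4*s)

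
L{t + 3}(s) s^(-2) + 3/s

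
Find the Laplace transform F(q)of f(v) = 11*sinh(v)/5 11/(5*(q^2 - 1))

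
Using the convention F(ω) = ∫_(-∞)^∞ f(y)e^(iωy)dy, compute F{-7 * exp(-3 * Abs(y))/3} -14/(ω^2 + 9)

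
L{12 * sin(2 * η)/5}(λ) 24/(5 * (λ^2 + 4))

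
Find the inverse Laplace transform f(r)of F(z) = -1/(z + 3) -exp(-3*r)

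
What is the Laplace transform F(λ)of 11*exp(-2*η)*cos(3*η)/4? 11*(λ + 2)/(4*((λ + 2)^2 + 9))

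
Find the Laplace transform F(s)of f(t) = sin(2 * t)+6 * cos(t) 6 * s/(s^2+1)+2/(s^2+4)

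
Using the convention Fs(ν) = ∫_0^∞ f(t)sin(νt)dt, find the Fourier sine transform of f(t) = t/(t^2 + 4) pi*exp(-2*ν)/2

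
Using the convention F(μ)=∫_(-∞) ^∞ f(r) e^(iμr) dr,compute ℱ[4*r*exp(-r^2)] 2*I*sqrt(pi)*μ*exp(-μ^2/4) 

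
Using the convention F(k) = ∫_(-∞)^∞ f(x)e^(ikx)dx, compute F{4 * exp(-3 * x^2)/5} 4 * sqrt(3) * sqrt(pi) * exp(-k^2/12)/15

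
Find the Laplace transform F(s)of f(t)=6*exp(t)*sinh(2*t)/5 12/(5*((s - 1)^2-4))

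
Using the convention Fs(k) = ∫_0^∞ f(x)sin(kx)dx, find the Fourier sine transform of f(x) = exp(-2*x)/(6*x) atan(k/2)/6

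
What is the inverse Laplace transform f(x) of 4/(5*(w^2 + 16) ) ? sin(4*x) /5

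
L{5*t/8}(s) 5/(8*s^2)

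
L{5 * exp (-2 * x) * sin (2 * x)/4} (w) 5/ (2 * ( (w + 2)^2 + 4))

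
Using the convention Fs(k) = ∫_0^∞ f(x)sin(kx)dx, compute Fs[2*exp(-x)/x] 2*atan(k)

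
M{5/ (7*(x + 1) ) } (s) 5*pi*csc (pi*s) /7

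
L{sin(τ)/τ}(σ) atan(1/σ)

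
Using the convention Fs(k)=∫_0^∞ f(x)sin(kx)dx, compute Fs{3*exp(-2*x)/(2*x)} 3*atan(k/2)/2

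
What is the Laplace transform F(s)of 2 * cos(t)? 2 * s/(s^2+1)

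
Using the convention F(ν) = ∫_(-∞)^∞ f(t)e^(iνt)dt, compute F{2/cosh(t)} 2*pi/cosh(pi*ν/2)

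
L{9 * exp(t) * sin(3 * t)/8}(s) 27/(8 * ((s - 1)^2+9))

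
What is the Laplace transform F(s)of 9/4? 9/(4 * s)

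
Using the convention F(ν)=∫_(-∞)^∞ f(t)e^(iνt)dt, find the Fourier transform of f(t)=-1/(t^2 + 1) -pi*exp(-Abs(ν))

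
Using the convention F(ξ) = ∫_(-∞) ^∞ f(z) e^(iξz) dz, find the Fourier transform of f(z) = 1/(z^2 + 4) pi*exp(-2*Abs(ξ) ) /2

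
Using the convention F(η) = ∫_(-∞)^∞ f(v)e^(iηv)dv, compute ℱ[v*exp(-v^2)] I*sqrt(pi)*η*exp(-η^2/4)/2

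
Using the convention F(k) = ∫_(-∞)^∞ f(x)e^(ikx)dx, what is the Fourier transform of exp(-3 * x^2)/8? sqrt(3) * sqrt(pi) * exp(-k^2/12)/24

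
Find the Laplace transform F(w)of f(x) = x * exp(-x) (w+1)^(-2)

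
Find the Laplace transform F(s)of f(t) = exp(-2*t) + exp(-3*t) 1/(s + 2) + 1/(s + 3)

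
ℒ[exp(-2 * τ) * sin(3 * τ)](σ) 3/((σ + 2)^2 + 9)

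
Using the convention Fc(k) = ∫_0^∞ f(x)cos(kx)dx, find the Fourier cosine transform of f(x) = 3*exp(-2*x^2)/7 3*sqrt(2)*sqrt(pi)*exp(-k^2/8)/28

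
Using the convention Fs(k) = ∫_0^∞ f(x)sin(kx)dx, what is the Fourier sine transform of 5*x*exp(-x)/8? 5*k/(4*(k^2 + 1)^2)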